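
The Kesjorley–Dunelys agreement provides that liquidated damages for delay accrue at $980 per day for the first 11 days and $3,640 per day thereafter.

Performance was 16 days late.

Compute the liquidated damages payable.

First 11 days: 11 × $980 = $10,780
Remaining days: (16 − 11) × $3,640 = $18,200
Accrued per-day damages: $10,780 + $18,200 = $28,980

$28,980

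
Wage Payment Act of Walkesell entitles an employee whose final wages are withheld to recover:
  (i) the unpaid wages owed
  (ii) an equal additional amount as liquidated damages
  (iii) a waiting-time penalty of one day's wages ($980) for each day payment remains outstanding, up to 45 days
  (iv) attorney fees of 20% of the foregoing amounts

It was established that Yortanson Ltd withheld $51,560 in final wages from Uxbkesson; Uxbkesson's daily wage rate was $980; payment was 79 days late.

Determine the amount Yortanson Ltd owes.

Liquidated damages (equal amount): $51,560
Penalty days: min(79, 45) = 45
Waiting-time penalty: 45 × $980 = $44,100
Subtotal: $51,560 + $51,560 + $44,100 = $147,220
Attorney fees: 20% of $147,220 = $29,444
Total award: $147,220 + $29,444 = $176,664

$176,664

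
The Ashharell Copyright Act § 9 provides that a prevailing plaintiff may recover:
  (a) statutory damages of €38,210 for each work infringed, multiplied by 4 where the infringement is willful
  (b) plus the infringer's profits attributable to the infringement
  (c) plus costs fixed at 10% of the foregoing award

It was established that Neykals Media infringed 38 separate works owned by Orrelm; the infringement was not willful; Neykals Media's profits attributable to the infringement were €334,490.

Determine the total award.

Award: €1,965,117

Statutory damages: 38 × €38,210 = €1,451,980
Infringement not willful: no ×4 enhancement.
Combined award: €1,451,980 + €334,490 = €1,786,470
Costs: 10% of €1,786,470 = €178,647
Award plus costs: €1,786,470 + €178,647 = €1,965,117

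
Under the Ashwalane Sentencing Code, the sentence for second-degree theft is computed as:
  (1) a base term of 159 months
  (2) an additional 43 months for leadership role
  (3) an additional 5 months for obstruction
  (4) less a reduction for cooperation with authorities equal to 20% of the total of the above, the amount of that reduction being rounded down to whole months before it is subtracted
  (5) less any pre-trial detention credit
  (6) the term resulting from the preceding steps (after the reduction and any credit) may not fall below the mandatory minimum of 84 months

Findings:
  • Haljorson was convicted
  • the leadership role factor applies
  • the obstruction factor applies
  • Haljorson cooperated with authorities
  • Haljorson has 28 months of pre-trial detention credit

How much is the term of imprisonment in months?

138 months

Leadership role enhancement: +43 months
Obstruction enhancement: +5 months
Adjusted term: 159 months + 43 months + 5 months = 207 months
Cooperation with authorities reduction: 20% of 207 months = 41 months (rounded down)
After reduction: 207 − 41 = 166 months
Less pre-trial detention credit: 166 months − 28 months = 138 months
Minimum 84 months: 138 months meets the minimum, no increase.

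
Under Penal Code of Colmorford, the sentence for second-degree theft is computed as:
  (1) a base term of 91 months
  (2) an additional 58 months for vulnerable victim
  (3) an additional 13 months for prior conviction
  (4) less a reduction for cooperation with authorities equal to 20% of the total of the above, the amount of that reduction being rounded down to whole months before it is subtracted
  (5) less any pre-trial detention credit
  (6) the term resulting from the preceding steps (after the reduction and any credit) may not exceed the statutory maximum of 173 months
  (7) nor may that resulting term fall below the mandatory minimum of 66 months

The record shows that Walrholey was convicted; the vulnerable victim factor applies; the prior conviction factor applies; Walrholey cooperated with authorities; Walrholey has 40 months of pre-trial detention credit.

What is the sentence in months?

90 months

Vulnerable victim enhancement: +58 months
Prior conviction enhancement: +13 months
Adjusted term: 91 months + 58 months + 13 months = 162 months
Cooperation with authorities reduction: 20% of 162 months = 32 months (rounded down)
After reduction: 162 − 32 = 130 months
Less pre-trial detention credit: 130 months − 40 months = 90 months
Cap at 173 months: 90 months is within the cap, no reduction.
Minimum 66 months: 90 months meets the minimum, no increase.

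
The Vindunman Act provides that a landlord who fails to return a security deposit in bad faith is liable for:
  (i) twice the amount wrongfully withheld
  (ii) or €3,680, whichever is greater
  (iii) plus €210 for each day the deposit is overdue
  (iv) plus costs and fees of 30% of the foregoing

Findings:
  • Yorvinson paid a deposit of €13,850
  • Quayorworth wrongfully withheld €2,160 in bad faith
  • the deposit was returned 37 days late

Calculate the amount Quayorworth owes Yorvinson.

€15,717

Doubled: 2 × €2,160 = €4,320
Minimum €3,680: €4,320 meets the minimum, no increase.
Late-return penalty: 37 × €210 = €7,770
Damages plus late penalty: €4,320 + €7,770 = €12,090
Costs and fees: 30% of €12,090 = €3,627
Total recovery: €12,090 + €3,627 = €15,717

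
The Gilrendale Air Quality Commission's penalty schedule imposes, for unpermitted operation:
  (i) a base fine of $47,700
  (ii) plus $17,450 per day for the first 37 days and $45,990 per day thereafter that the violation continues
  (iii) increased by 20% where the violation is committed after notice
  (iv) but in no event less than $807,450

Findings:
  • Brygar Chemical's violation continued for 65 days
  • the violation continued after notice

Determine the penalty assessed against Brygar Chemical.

First 37 days: 37 × $17,450 = $645,650
Remaining days: (65 − 37) × $45,990 = $1,287,720
Per-day component: $645,650 + $1,287,720 = $1,933,370
Base plus per-day: $47,700 + $1,933,370 = $1,981,070
Enhancement: 20% of $1,981,070 = $396,214
Enhanced fine: $1,981,070 + $396,214 = $2,377,284
Minimum $807,450: $2,377,284 meets the minimum, no increase.

Civil penalty: $2,377,284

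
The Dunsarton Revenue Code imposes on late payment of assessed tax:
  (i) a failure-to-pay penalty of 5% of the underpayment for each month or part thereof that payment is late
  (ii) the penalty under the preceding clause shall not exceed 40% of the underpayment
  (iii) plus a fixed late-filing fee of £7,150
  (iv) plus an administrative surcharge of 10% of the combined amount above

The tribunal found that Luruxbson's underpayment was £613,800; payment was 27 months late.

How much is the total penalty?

Accrued rate: 5% × 27 = 135%, capped at 40% → 40%
Failure-to-pay penalty: 40% of £613,800 = £245,520
Penalty before surcharge: £245,520 + £7,150 = £252,670
Administrative surcharge: 10% of £252,670 = £25,267
Total penalty: £252,670 + £25,267 = £277,937

£277,937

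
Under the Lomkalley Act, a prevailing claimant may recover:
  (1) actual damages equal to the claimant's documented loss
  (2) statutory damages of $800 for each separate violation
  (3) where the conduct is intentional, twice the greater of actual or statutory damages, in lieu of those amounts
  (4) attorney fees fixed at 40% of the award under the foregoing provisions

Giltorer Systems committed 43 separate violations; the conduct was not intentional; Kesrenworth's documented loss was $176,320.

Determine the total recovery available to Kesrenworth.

Statutory damages: 43 × $800 = $34,400
Conduct not intentional: the in-lieu enhancement does not apply.
Actual plus statutory damages: $176,320 + $34,400 = $210,720
Attorney fees: 40% of $210,720 = $84,288
Total recovery: $210,720 + $84,288 = $295,008

$295,008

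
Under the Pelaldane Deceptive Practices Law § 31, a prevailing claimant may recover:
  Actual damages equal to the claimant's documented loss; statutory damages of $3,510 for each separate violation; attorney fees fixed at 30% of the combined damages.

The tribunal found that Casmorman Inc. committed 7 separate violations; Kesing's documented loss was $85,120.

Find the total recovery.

$142,597

Statutory damages: 7 × $3,510 = $24,570
Combined damages: $85,120 + $24,570 = $109,690
Attorney fees: 30% of $109,690 = $32,907
Total recovery: $109,690 + $32,907 = $142,597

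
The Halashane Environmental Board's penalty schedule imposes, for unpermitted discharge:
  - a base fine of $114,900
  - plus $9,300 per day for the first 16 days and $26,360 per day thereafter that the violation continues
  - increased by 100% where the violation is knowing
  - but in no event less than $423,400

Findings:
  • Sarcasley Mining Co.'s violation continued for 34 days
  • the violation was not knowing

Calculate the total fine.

First 16 days: 16 × $9,300 = $148,800
Remaining days: (34 − 16) × $26,360 = $474,480
Per-day component: $148,800 + $474,480 = $623,280
Base plus per-day: $114,900 + $623,280 = $738,180
The violation was not knowing: no 100% increase.
Minimum $423,400: $738,180 meets the minimum, no increase.

$738,180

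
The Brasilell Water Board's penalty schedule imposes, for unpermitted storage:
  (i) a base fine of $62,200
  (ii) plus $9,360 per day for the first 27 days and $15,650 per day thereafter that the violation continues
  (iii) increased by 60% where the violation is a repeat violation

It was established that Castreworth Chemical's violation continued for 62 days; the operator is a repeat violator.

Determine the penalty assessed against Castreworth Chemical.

First 27 days: 27 × $9,360 = $252,720
Remaining days: (62 − 27) × $15,650 = $547,750
Per-day component: $252,720 + $547,750 = $800,470
Base plus per-day: $62,200 + $800,470 = $862,670
Enhancement: 60% of $862,670 = $517,602
Enhanced fine: $862,670 + $517,602 = $1,380,272

$1,380,272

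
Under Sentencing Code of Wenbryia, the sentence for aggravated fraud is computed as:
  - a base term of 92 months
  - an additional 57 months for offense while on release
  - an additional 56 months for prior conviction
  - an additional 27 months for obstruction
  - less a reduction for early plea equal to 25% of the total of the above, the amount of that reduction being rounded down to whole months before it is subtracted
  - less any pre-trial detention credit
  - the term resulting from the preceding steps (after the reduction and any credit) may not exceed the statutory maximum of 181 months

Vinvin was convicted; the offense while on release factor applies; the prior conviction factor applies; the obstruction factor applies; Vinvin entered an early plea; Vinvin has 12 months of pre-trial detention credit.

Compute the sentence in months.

Offense while on release enhancement: +57 months
Prior conviction enhancement: +56 months
Obstruction enhancement: +27 months
Adjusted term: 92 months + 57 months + 56 months + 27 months = 232 months
Early plea reduction: 25% of 232 months = 58 months (rounded down)
After reduction: 232 − 58 = 174 months
Less pre-trial detention credit: 174 months − 12 months = 162 months
Cap at 181 months: 162 months is within the cap, no reduction.

Sentence: 162 months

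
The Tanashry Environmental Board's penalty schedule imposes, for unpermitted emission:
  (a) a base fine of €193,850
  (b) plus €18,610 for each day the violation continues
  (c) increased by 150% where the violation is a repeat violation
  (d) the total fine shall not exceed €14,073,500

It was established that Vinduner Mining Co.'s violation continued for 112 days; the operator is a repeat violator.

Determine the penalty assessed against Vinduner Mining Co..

Per-day component: 112 × €18,610 = €2,084,320
Base plus per-day: €193,850 + €2,084,320 = €2,278,170
Enhancement: 150% of €2,278,170 = €3,417,255
Enhanced fine: €2,278,170 + €3,417,255 = €5,695,425
Cap at €14,073,500: €5,695,425 is within the cap, no reduction.

€5,695,425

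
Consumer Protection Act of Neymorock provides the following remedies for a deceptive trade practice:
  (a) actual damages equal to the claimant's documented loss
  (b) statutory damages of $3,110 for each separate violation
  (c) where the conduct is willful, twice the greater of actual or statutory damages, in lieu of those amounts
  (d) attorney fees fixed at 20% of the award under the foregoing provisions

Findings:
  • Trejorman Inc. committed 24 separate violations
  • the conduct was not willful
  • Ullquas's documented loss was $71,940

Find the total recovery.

Statutory damages: 24 × $3,110 = $74,640
Conduct not willful: the in-lieu enhancement does not apply.
Actual plus statutory damages: $71,940 + $74,640 = $146,580
Attorney fees: 20% of $146,580 = $29,316
Total recovery: $146,580 + $29,316 = $175,896

$175,896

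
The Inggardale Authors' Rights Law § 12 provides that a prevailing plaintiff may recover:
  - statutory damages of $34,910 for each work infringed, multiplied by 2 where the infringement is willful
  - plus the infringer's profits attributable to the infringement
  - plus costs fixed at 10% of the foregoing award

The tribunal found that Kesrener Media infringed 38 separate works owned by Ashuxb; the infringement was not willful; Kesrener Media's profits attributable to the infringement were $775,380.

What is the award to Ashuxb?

$2,312,156

Statutory damages: 38 × $34,910 = $1,326,580
Infringement not willful: no ×2 enhancement.
Combined award: $1,326,580 + $775,380 = $2,101,960
Costs: 10% of $2,101,960 = $210,196
Award plus costs: $2,101,960 + $210,196 = $2,312,156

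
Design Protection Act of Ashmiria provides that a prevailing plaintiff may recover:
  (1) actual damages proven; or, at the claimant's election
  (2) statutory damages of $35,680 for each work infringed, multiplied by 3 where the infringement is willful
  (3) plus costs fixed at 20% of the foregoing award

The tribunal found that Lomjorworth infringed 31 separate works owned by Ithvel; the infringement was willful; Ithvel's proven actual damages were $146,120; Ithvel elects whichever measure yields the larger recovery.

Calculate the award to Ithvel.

$3,981,888

Statutory damages: 31 × $35,680 = $1,106,080
Trebled: 3 × $1,106,080 = $3,318,240
Greater of actual damages ($146,120) or enhanced statutory damages ($3,318,240): $3,318,240
Costs: 20% of $3,318,240 = $663,648
Award plus costs: $3,318,240 + $663,648 = $3,981,888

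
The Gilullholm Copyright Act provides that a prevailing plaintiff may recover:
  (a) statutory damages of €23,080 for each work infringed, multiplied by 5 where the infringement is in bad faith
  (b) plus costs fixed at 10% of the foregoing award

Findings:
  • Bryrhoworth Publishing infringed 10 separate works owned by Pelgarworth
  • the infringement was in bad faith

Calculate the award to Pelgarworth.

€1,269,400

Statutory damages: 10 × €23,080 = €230,800
Multiplied by 5: 5 × €230,800 = €1,154,000
Costs: 10% of €1,154,000 = €115,400
Award plus costs: €1,154,000 + €115,400 = €1,269,400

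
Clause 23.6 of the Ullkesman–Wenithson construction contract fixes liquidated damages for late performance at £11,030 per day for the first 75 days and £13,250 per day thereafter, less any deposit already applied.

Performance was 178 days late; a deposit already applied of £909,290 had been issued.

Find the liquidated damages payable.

£1,282,710

First 75 days: 75 × £11,030 = £827,250
Remaining days: (178 − 75) × £13,250 = £1,364,750
Accrued per-day damages: £827,250 + £1,364,750 = £2,192,000
Less deposit already applied: £2,192,000 − £909,290 = £1,282,710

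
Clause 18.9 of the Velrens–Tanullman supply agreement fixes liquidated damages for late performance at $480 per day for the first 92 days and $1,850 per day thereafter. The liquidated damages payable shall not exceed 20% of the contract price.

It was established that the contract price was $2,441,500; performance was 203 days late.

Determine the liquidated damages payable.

$249,510

First 92 days: 92 × $480 = $44,160
Remaining days: (203 − 92) × $1,850 = $205,350
Accrued per-day damages: $44,160 + $205,350 = $249,510
Cap: 20% of $2,441,500 = $488,300
Cap at $488,300: $249,510 is within the cap, no reduction.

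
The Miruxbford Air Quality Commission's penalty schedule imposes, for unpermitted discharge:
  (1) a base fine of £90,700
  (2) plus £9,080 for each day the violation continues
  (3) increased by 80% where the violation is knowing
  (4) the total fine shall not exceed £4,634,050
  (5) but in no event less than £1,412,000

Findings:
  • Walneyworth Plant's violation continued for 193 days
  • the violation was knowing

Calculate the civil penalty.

Per-day component: 193 × £9,080 = £1,752,440
Base plus per-day: £90,700 + £1,752,440 = £1,843,140
Enhancement: 80% of £1,843,140 = £1,474,512
Enhanced fine: £1,843,140 + £1,474,512 = £3,317,652
Cap at £4,634,050: £3,317,652 is within the cap, no reduction.
Minimum £1,412,000: £3,317,652 meets the minimum, no increase.

£3,317,652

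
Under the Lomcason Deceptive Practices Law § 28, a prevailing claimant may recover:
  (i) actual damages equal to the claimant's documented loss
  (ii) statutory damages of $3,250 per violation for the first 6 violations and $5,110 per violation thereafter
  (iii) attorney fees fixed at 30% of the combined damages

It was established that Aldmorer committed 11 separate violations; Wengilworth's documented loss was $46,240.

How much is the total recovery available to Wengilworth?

First 6 violations: 6 × $3,250 = $19,500
Remaining violations: (11 − 6) × $5,110 = $25,550
Statutory damages: $19,500 + $25,550 = $45,050
Combined damages: $46,240 + $45,050 = $91,290
Attorney fees: 30% of $91,290 = $27,387
Total recovery: $91,290 + $27,387 = $118,677

Total recovery: $118,677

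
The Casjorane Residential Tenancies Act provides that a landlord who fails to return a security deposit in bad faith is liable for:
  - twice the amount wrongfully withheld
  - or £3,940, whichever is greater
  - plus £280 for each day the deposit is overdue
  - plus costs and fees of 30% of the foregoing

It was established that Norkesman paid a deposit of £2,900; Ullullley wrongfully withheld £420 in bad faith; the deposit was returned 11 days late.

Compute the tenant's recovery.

£9,126

Doubled: 2 × £420 = £840
Minimum £3,940: £840 is below the minimum → £3,940
Late-return penalty: 11 × £280 = £3,080
Damages plus late penalty: £3,940 + £3,080 = £7,020
Costs and fees: 30% of £7,020 = £2,106
Total recovery: £7,020 + £2,106 = £9,126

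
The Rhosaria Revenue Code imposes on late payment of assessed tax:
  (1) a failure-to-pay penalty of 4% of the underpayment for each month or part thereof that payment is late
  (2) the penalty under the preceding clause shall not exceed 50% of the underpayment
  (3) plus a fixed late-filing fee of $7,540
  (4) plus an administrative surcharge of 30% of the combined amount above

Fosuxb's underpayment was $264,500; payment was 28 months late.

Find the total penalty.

$181,727

Accrued rate: 4% × 28 = 112%, capped at 50% → 50%
Failure-to-pay penalty: 50% of $264,500 = $132,250
Penalty before surcharge: $132,250 + $7,540 = $139,790
Administrative surcharge: 30% of $139,790 = $41,937
Total penalty: $139,790 + $41,937 = $181,727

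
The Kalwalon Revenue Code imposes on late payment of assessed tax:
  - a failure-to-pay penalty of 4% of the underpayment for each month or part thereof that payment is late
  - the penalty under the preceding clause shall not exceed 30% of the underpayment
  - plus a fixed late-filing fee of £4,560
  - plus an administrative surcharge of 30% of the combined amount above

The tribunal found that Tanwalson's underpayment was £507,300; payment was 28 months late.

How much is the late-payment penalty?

Accrued rate: 4% × 28 = 112%, capped at 30% → 30%
Failure-to-pay penalty: 30% of £507,300 = £152,190
Penalty before surcharge: £152,190 + £4,560 = £156,750
Administrative surcharge: 30% of £156,750 = £47,025
Total penalty: £156,750 + £47,025 = £203,775

£203,775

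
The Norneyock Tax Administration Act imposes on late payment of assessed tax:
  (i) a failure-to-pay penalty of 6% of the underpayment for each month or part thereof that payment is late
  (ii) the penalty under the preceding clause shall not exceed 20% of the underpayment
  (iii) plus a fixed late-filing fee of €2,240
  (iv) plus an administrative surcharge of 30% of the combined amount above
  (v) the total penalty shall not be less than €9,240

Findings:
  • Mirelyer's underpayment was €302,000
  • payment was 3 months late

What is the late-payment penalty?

€73,580

Accrued rate: 6% × 3 = 18%, capped at 20% → 18%
Failure-to-pay penalty: 18% of €302,000 = €54,360
Penalty before surcharge: €54,360 + €2,240 = €56,600
Administrative surcharge: 30% of €56,600 = €16,980
Total penalty: €56,600 + €16,980 = €73,580
Minimum €9,240: €73,580 meets the minimum, no increase.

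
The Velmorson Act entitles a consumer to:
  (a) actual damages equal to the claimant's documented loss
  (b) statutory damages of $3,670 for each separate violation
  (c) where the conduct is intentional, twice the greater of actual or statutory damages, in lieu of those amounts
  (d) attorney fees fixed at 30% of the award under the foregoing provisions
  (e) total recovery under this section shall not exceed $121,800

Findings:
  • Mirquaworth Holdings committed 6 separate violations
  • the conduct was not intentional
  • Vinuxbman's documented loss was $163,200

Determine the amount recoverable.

Statutory damages: 6 × $3,670 = $22,020
Conduct not intentional: the in-lieu enhancement does not apply.
Actual plus statutory damages: $163,200 + $22,020 = $185,220
Attorney fees: 30% of $185,220 = $55,566
Total before cap: $185,220 + $55,566 = $240,786
Cap at $121,800: $240,786 exceeds the cap → $121,800

$121,800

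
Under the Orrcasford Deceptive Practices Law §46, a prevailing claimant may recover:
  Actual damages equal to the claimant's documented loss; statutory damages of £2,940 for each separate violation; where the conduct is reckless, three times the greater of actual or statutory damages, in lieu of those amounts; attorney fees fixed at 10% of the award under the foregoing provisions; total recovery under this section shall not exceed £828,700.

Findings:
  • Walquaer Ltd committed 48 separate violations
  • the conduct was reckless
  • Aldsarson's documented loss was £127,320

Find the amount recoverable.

Statutory damages: 48 × £2,940 = £141,120
Greater of actual damages (£127,320) or statutory damages (£141,120): £141,120
Trebled: 3 × £141,120 = £423,360
Attorney fees: 10% of £423,360 = £42,336
Total before cap: £423,360 + £42,336 = £465,696
Cap at £828,700: £465,696 is within the cap, no reduction.

£465,696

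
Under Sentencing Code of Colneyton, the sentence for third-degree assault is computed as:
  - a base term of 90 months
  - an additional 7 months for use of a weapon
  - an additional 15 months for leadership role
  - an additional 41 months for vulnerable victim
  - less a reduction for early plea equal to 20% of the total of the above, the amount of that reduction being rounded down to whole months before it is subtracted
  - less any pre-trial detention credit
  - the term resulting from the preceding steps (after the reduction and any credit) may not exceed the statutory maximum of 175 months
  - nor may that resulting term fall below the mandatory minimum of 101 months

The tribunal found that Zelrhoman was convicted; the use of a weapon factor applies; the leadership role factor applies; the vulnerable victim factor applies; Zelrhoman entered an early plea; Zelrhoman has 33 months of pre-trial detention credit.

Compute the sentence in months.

Use of a weapon enhancement: +7 months
Leadership role enhancement: +15 months
Vulnerable victim enhancement: +41 months
Adjusted term: 90 months + 7 months + 15 months + 41 months = 153 months
Early plea reduction: 20% of 153 months = 30 months (rounded down)
After reduction: 153 − 30 = 123 months
Less pre-trial detention credit: 123 months − 33 months = 90 months
Cap at 175 months: 90 months is within the cap, no reduction.
Minimum 101 months: 90 months is below the minimum → 101 months

101 months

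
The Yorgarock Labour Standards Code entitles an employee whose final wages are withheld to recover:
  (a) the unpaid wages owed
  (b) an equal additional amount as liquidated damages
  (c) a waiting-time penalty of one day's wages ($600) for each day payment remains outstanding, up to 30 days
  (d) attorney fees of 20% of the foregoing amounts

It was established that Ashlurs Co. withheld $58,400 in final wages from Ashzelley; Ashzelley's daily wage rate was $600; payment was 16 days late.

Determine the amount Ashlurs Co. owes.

Liquidated damages (equal amount): $58,400
Penalty days: min(16, 30) = 16
Waiting-time penalty: 16 × $600 = $9,600
Subtotal: $58,400 + $58,400 + $9,600 = $126,400
Attorney fees: 20% of $126,400 = $25,280
Total award: $126,400 + $25,280 = $151,680

$151,680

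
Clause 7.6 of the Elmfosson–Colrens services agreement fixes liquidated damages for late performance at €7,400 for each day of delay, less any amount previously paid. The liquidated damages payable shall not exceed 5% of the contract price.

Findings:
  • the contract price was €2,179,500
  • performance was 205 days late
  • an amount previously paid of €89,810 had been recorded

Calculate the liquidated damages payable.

Per-day damages: 205 × €7,400 = €1,517,000
Less amount previously paid: €1,517,000 − €89,810 = €1,427,190
Cap: 5% of €2,179,500 = €108,975
Cap at €108,975: €1,427,190 exceeds the cap → €108,975

€108,975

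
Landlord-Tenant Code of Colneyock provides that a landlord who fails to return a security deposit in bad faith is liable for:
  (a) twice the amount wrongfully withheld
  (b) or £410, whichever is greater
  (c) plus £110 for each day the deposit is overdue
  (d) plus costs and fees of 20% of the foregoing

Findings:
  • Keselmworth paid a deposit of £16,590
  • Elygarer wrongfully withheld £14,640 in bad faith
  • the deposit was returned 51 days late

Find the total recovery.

Doubled: 2 × £14,640 = £29,280
Minimum £410: £29,280 meets the minimum, no increase.
Late-return penalty: 51 × £110 = £5,610
Damages plus late penalty: £29,280 + £5,610 = £34,890
Costs and fees: 20% of £34,890 = £6,978
Total recovery: £34,890 + £6,978 = £41,868

£41,868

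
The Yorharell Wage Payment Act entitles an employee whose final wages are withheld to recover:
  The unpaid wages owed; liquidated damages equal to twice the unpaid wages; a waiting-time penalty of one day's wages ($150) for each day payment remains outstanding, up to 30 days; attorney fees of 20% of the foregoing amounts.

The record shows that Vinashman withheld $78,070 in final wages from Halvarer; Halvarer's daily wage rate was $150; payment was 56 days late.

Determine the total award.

Doubled: 2 × $78,070 = $156,140
Penalty days: min(56, 30) = 30
Waiting-time penalty: 30 × $150 = $4,500
Subtotal: $78,070 + $156,140 + $4,500 = $238,710
Attorney fees: 20% of $238,710 = $47,742
Total award: $238,710 + $47,742 = $286,452

$286,452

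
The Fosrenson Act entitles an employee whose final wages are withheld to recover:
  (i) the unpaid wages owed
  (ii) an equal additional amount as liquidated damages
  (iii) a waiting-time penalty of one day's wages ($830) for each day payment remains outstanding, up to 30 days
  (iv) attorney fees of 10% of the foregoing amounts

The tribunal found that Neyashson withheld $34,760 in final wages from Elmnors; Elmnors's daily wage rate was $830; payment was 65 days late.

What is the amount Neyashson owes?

Liquidated damages (equal amount): $34,760
Penalty days: min(65, 30) = 30
Waiting-time penalty: 30 × $830 = $24,900
Subtotal: $34,760 + $34,760 + $24,900 = $94,420
Attorney fees: 10% of $94,420 = $9,442
Total award: $94,420 + $9,442 = $103,862

Total award: $103,862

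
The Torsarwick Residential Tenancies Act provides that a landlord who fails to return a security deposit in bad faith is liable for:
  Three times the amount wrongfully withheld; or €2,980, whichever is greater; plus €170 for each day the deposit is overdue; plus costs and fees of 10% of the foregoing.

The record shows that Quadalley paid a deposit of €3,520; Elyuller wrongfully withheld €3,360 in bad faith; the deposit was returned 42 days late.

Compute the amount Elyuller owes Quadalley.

€18,942

Trebled: 3 × €3,360 = €10,080
Minimum €2,980: €10,080 meets the minimum, no increase.
Late-return penalty: 42 × €170 = €7,140
Damages plus late penalty: €10,080 + €7,140 = €17,220
Costs and fees: 10% of €17,220 = €1,722
Total recovery: €17,220 + €1,722 = €18,942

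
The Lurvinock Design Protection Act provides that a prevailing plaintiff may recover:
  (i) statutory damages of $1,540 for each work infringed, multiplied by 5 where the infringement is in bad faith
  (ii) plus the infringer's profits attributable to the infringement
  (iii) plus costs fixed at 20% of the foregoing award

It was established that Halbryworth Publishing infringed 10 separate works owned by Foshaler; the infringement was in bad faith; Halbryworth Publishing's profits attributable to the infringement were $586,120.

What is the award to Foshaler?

Statutory damages: 10 × $1,540 = $15,400
Multiplied by 5: 5 × $15,400 = $77,000
Combined award: $77,000 + $586,120 = $663,120
Costs: 20% of $663,120 = $132,624
Award plus costs: $663,120 + $132,624 = $795,744

$795,744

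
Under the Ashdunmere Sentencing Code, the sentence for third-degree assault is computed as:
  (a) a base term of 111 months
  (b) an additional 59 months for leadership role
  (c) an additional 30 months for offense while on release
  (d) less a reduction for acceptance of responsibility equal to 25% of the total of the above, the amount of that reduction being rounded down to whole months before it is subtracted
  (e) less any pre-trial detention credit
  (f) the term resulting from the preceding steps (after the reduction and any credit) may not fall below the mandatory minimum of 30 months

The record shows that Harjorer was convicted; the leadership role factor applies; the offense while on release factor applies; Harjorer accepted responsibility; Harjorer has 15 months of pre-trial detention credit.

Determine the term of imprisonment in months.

Leadership role enhancement: +59 months
Offense while on release enhancement: +30 months
Adjusted term: 111 months + 59 months + 30 months = 200 months
Acceptance of responsibility reduction: 25% of 200 months = 50 months (rounded down)
After reduction: 200 − 50 = 150 months
Less pre-trial detention credit: 150 months − 15 months = 135 months
Minimum 30 months: 135 months meets the minimum, no increase.

135 months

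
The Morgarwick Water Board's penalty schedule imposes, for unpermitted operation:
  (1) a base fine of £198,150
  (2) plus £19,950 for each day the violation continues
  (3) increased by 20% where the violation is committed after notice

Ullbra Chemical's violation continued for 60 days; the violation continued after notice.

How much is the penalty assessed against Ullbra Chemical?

Per-day component: 60 × £19,950 = £1,197,000
Base plus per-day: £198,150 + £1,197,000 = £1,395,150
Enhancement: 20% of £1,395,150 = £279,030
Enhanced fine: £1,395,150 + £279,030 = £1,674,180

£1,674,180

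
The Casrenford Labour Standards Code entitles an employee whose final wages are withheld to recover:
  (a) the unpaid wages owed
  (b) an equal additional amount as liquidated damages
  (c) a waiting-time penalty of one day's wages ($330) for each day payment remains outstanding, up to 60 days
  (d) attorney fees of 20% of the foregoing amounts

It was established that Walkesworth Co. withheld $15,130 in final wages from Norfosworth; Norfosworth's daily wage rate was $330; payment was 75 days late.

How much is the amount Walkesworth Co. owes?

$60,072

Liquidated damages (equal amount): $15,130
Penalty days: min(75, 60) = 60
Waiting-time penalty: 60 × $330 = $19,800
Subtotal: $15,130 + $15,130 + $19,800 = $50,060
Attorney fees: 20% of $50,060 = $10,012
Total award: $50,060 + $10,012 = $60,072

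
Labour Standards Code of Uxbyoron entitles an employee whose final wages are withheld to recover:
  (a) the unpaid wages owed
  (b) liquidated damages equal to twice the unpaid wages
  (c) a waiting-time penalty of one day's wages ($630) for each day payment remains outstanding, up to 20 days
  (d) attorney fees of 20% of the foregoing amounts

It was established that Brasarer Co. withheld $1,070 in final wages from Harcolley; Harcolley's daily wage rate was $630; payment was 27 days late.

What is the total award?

Doubled: 2 × $1,070 = $2,140
Penalty days: min(27, 20) = 20
Waiting-time penalty: 20 × $630 = $12,600
Subtotal: $1,070 + $2,140 + $12,600 = $15,810
Attorney fees: 20% of $15,810 = $3,162
Total award: $15,810 + $3,162 = $18,972

$18,972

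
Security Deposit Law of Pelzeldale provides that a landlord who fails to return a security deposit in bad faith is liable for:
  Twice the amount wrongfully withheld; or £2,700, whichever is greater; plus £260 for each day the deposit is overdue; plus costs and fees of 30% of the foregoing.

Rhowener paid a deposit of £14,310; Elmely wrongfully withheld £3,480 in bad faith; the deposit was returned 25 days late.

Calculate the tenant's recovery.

Doubled: 2 × £3,480 = £6,960
Minimum £2,700: £6,960 meets the minimum, no increase.
Late-return penalty: 25 × £260 = £6,500
Damages plus late penalty: £6,960 + £6,500 = £13,460
Costs and fees: 30% of £13,460 = £4,038
Total recovery: £13,460 + £4,038 = £17,498

£17,498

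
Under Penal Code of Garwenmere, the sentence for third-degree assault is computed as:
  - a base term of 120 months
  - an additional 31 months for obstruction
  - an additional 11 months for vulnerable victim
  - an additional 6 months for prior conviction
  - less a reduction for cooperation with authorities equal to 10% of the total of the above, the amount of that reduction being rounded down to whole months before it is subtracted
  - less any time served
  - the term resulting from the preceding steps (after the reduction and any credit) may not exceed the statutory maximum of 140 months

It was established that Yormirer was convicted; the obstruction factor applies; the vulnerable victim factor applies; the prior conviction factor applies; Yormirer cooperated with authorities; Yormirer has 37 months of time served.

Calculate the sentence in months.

115 months

Obstruction enhancement: +31 months
Vulnerable victim enhancement: +11 months
Prior conviction enhancement: +6 months
Adjusted term: 120 months + 31 months + 11 months + 6 months = 168 months
Cooperation with authorities reduction: 10% of 168 months = 16 months (rounded down)
After reduction: 168 − 16 = 152 months
Less time served: 152 months − 37 months = 115 months
Cap at 140 months: 115 months is within the cap, no reduction.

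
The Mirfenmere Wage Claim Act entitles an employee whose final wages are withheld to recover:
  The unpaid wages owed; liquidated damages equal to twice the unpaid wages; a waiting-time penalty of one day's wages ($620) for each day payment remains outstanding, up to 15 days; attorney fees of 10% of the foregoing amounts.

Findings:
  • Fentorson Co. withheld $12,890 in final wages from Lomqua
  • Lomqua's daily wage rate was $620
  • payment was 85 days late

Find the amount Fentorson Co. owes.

$52,767

Doubled: 2 × $12,890 = $25,780
Penalty days: min(85, 15) = 15
Waiting-time penalty: 15 × $620 = $9,300
Subtotal: $12,890 + $25,780 + $9,300 = $47,970
Attorney fees: 10% of $47,970 = $4,797
Total award: $47,970 + $4,797 = $52,767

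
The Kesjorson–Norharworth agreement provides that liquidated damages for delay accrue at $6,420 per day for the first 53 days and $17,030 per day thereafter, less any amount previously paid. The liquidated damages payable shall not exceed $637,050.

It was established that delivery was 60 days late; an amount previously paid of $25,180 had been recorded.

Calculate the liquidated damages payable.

First 53 days: 53 × $6,420 = $340,260
Remaining days: (60 − 53) × $17,030 = $119,210
Accrued per-day damages: $340,260 + $119,210 = $459,470
Less amount previously paid: $459,470 − $25,180 = $434,290
Cap at $637,050: $434,290 is within the cap, no reduction.

Liquidated damages: $434,290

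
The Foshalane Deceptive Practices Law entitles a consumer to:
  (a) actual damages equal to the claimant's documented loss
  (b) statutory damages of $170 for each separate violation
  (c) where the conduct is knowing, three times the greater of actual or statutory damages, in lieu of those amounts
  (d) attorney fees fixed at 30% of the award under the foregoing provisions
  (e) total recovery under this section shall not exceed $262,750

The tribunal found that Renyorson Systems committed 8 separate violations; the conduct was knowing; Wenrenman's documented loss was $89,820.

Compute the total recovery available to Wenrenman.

$262,750

Statutory damages: 8 × $170 = $1,360
Greater of actual damages ($89,820) or statutory damages ($1,360): $89,820
Trebled: 3 × $89,820 = $269,460
Attorney fees: 30% of $269,460 = $80,838
Total before cap: $269,460 + $80,838 = $350,298
Cap at $262,750: $350,298 exceeds the cap → $262,750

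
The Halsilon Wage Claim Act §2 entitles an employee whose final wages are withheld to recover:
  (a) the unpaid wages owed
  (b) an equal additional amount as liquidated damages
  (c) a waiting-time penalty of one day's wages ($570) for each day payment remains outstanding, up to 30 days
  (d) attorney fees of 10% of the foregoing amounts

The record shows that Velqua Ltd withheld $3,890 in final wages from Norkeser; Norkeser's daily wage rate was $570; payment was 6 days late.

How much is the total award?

Liquidated damages (equal amount): $3,890
Penalty days: min(6, 30) = 6
Waiting-time penalty: 6 × $570 = $3,420
Subtotal: $3,890 + $3,890 + $3,420 = $11,200
Attorney fees: 10% of $11,200 = $1,120
Total award: $11,200 + $1,120 = $12,320

Total award: $12,320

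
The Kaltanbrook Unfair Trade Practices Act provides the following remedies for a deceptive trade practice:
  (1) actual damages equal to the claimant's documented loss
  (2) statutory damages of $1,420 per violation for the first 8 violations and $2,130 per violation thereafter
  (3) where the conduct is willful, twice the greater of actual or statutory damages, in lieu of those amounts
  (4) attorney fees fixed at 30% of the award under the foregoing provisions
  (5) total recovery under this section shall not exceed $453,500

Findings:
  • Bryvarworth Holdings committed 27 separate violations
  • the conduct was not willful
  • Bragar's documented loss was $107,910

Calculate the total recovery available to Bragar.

First 8 violations: 8 × $1,420 = $11,360
Remaining violations: (27 − 8) × $2,130 = $40,470
Statutory damages: $11,360 + $40,470 = $51,830
Conduct not willful: the in-lieu enhancement does not apply.
Actual plus statutory damages: $107,910 + $51,830 = $159,740
Attorney fees: 30% of $159,740 = $47,922
Total before cap: $159,740 + $47,922 = $207,662
Cap at $453,500: $207,662 is within the cap, no reduction.

$207,662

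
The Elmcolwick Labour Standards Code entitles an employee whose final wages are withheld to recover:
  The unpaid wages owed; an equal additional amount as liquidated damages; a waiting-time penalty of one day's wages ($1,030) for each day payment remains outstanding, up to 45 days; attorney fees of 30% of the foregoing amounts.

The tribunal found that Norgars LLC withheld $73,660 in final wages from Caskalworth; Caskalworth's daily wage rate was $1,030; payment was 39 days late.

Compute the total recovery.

$243,737

Liquidated damages (equal amount): $73,660
Penalty days: min(39, 45) = 39
Waiting-time penalty: 39 × $1,030 = $40,170
Subtotal: $73,660 + $73,660 + $40,170 = $187,490
Attorney fees: 30% of $187,490 = $56,247
Total award: $187,490 + $56,247 = $243,737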